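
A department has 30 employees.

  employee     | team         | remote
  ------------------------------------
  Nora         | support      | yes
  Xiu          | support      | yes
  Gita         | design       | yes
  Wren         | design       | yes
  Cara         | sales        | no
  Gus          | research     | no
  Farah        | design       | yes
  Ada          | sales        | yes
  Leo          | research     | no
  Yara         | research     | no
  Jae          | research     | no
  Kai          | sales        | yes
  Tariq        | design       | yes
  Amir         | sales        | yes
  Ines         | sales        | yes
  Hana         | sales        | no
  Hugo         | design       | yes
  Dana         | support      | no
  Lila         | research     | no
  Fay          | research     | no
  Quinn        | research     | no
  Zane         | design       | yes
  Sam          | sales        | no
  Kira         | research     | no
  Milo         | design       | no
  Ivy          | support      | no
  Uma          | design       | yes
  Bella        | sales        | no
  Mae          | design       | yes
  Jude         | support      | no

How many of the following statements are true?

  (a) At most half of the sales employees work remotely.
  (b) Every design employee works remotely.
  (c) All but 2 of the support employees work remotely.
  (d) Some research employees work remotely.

1

(a) sales: |A| = 8, |A ∩ B| = 4; needs |A ∩ B| ≤ |A ∖ B| — true.
(b) design: |A| = 9, |A ∩ B| = 8; needs A ⊆ B, i.e. every element of A is in B (|A ∖ B| = 0) — false.
(c) support: |A| = 5, |A ∩ B| = 2; needs |A ∖ B| = 2 — false.
(d) research: |A| = 8, |A ∩ B| = 0; needs A ∩ B ≠ ∅ (|A ∩ B| ≥ 1) — false.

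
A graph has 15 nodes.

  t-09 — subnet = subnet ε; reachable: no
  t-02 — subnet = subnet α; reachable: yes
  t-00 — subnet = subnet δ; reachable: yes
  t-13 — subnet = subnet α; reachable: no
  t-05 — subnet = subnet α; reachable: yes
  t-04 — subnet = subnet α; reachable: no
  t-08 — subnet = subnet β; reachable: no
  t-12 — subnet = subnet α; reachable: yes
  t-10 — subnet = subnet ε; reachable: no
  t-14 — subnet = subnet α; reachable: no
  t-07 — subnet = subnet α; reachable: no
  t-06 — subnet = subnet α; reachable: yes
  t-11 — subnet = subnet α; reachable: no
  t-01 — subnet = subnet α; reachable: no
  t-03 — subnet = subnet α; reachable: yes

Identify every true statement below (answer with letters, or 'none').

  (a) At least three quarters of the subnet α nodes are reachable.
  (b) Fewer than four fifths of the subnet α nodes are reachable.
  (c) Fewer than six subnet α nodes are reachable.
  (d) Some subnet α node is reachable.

|A| = 11, |A ∩ B| = 5, |A ∖ B| = 6.
(a) |A ∩ B| / |A| ≥ 3/4: fails.
(b) |A ∩ B| / |A| < 4/5: holds.
(c) |A ∩ B| < 6: holds.
(d) A ∩ B ≠ ∅ (|A ∩ B| ≥ 1): holds.

(b), (c), (d)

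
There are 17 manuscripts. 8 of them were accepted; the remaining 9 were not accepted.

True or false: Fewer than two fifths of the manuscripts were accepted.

False

The determiner here denotes the relation: |A ∩ B| / |A| < 2/5.
|A| = 17, |A ∩ B| = 8, |A ∖ B| = 9.
|A ∩ B|/|A| = 8/17, so the statement is false.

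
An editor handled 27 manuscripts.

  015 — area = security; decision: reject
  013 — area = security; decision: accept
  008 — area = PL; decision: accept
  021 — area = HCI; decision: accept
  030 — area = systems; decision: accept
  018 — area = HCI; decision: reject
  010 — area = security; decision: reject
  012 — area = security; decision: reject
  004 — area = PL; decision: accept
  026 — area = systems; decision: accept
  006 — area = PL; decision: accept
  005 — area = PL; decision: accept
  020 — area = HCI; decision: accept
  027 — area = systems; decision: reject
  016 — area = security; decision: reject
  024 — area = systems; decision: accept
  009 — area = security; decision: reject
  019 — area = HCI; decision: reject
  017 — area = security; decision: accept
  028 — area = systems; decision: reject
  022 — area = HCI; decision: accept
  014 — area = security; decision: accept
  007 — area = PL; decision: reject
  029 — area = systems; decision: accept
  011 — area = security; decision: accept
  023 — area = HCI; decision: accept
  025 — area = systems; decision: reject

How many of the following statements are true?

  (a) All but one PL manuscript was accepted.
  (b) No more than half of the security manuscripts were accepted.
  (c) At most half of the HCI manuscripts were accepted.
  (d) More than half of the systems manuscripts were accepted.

(a) PL: |A| = 5, |A ∩ B| = 4; needs |A ∖ B| = 1 — true.
(b) security: |A| = 9, |A ∩ B| = 4; needs |A ∩ B| ≤ |A ∖ B| — true.
(c) HCI: |A| = 6, |A ∩ B| = 4; needs |A ∩ B| ≤ |A ∖ B| — false.
(d) systems: |A| = 7, |A ∩ B| = 4; needs |A ∩ B| > |A ∖ B| — true.

3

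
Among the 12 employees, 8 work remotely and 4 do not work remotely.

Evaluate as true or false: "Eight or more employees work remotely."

Truth condition: |A ∩ B| ≥ 8.
|A| = 12, |A ∩ B| = 8, |A ∖ B| = 4.
|A ∩ B| = 8, so the statement is true.

True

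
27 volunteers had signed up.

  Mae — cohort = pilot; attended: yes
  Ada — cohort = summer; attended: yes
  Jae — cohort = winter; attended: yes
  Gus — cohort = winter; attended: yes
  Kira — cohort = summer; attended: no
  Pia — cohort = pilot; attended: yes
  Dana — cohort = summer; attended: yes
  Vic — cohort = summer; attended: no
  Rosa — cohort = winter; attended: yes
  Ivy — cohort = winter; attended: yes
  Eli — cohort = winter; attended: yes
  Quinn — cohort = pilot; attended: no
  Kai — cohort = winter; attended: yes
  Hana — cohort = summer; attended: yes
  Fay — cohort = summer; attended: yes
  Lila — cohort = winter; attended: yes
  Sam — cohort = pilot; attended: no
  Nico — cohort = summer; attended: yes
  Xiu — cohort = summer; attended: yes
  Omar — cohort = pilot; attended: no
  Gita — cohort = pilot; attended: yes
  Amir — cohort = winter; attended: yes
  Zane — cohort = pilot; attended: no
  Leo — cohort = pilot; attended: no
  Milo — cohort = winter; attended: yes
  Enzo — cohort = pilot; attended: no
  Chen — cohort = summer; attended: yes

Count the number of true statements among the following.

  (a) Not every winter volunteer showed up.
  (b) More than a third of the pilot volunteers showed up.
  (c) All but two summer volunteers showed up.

1

(a) winter: |A| = 9, |A ∩ B| = 9; needs A ⊄ B (|A ∖ B| ≥ 1) — false.
(b) pilot: |A| = 9, |A ∩ B| = 3; needs |A ∩ B| / |A| > 1/3 — false.
(c) summer: |A| = 9, |A ∩ B| = 7; needs |A ∖ B| = 2 — true.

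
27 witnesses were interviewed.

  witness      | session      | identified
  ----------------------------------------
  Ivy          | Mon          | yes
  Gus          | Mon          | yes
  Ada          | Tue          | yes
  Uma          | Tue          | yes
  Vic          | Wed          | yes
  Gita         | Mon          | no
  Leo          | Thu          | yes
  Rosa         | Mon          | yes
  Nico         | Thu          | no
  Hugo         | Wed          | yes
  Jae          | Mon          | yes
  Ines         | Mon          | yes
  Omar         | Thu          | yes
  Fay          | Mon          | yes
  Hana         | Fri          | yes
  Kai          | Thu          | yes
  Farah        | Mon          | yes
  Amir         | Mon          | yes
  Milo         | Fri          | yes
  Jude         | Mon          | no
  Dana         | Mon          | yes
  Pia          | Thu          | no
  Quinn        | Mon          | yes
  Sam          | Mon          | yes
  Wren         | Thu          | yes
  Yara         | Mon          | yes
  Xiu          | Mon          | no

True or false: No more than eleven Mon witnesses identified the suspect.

False

The determiner here denotes the relation: |A ∩ B| ≤ 11.
|A| = 15, |A ∩ B| = 12, |A ∖ B| = 3.
|A ∩ B| = 12, so the statement is false.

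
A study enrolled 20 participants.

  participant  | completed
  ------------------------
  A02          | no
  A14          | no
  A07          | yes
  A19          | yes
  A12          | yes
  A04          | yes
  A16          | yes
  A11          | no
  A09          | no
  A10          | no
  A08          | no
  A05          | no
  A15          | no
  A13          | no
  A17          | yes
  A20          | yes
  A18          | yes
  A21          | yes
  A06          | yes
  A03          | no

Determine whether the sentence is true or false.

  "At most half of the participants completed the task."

The determiner here denotes the relation: |A ∩ B| ≤ |A ∖ B|.
|A| = 20, |A ∩ B| = 10, |A ∖ B| = 10.
10 = 10, so the statement is true.

True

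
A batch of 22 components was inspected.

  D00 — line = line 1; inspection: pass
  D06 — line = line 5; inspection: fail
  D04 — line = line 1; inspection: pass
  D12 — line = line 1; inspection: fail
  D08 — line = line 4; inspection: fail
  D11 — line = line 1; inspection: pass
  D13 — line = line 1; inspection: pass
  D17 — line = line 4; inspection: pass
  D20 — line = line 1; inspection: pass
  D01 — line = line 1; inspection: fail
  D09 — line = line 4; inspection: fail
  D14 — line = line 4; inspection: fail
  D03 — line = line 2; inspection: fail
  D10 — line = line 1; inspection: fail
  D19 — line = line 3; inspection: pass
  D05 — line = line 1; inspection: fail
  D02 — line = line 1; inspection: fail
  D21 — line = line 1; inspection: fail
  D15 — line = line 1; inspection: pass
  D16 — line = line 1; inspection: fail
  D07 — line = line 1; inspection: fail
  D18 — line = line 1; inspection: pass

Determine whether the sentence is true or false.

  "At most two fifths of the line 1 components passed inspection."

False

Truth condition: |A ∩ B| / |A| ≤ 2/5.
|A| = 15, |A ∩ B| = 7, |A ∖ B| = 8.
|A ∩ B|/|A| = 7/15, so the statement is false.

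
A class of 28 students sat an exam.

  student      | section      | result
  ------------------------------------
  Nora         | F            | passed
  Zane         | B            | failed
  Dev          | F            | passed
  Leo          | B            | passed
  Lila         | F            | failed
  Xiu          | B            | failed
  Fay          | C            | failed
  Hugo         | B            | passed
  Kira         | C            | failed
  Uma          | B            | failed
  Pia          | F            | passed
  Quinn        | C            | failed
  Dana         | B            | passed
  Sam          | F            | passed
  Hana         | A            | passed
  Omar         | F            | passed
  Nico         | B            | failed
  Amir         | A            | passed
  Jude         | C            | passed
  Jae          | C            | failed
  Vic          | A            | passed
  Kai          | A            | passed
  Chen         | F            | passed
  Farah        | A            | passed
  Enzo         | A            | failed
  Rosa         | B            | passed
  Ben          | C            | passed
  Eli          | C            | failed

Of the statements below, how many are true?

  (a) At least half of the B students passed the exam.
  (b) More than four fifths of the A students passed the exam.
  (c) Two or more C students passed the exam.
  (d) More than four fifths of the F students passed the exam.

(a) B: |A| = 8, |A ∩ B| = 4; needs |A ∩ B| ≥ |A ∖ B| — true.
(b) A: |A| = 6, |A ∩ B| = 5; needs |A ∩ B| / |A| > 4/5 — true.
(c) C: |A| = 7, |A ∩ B| = 2; needs |A ∩ B| ≥ 2 — true.
(d) F: |A| = 7, |A ∩ B| = 6; needs |A ∩ B| / |A| > 4/5 — true.

4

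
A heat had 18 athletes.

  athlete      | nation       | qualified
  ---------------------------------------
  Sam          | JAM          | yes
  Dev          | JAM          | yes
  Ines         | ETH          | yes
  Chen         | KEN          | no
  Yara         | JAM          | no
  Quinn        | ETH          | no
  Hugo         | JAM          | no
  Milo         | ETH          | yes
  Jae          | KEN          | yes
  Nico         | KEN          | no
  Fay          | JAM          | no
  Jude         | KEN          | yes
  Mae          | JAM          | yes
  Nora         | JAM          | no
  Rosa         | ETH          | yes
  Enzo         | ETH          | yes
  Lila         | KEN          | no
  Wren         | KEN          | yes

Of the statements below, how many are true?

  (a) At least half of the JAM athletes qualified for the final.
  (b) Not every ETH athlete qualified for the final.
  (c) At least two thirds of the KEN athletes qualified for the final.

(a) JAM: |A| = 7, |A ∩ B| = 3; needs |A ∩ B| ≥ |A ∖ B| — false.
(b) ETH: |A| = 5, |A ∩ B| = 4; needs A ⊄ B (|A ∖ B| ≥ 1) — true.
(c) KEN: |A| = 6, |A ∩ B| = 3; needs |A ∩ B| / |A| ≥ 2/3 — false.

1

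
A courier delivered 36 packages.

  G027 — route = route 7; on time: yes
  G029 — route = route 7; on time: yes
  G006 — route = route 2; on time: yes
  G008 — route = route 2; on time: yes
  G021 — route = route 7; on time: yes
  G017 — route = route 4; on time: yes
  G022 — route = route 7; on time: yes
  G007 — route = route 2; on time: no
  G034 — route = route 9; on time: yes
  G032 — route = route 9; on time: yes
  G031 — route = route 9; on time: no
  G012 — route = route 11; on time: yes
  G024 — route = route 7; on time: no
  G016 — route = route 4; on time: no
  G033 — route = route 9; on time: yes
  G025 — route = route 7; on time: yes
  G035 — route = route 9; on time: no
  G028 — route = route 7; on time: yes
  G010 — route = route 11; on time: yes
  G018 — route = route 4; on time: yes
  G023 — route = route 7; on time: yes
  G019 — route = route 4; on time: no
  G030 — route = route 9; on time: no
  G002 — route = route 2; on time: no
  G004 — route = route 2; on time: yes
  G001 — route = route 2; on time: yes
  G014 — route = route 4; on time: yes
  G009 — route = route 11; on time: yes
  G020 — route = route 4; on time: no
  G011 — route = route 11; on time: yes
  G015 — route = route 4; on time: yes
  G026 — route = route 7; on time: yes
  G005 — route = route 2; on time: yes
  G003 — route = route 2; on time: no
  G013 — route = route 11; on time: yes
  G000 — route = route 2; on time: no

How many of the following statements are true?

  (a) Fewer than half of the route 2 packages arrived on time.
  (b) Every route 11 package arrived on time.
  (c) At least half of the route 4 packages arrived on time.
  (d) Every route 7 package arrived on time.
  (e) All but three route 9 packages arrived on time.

3

(a) route 2: |A| = 9, |A ∩ B| = 5; needs |A ∩ B| < |A ∖ B| — false.
(b) route 11: |A| = 5, |A ∩ B| = 5; needs A ⊆ B, i.e. every element of A is in B (|A ∖ B| = 0) — true.
(c) route 4: |A| = 7, |A ∩ B| = 4; needs |A ∩ B| ≥ |A ∖ B| — true.
(d) route 7: |A| = 9, |A ∩ B| = 8; needs A ⊆ B, i.e. every element of A is in B (|A ∖ B| = 0) — false.
(e) route 9: |A| = 6, |A ∩ B| = 3; needs |A ∖ B| = 3 — true.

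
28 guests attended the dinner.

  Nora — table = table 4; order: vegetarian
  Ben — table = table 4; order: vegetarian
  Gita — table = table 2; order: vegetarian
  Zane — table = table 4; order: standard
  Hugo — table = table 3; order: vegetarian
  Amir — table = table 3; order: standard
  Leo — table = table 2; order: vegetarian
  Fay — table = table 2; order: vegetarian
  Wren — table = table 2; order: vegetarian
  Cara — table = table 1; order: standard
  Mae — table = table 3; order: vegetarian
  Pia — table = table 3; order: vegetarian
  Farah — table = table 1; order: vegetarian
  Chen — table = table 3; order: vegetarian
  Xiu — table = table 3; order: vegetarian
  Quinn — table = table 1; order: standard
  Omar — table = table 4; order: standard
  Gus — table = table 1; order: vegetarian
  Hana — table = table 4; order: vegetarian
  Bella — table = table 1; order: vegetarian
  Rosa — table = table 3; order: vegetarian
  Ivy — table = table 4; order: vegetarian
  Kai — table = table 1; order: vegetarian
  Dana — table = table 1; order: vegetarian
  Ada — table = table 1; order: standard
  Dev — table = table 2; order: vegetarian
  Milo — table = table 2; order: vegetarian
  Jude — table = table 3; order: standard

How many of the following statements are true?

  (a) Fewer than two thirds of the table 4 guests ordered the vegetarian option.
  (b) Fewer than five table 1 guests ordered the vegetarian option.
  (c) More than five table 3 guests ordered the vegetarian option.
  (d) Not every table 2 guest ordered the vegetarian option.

(a) table 4: |A| = 6, |A ∩ B| = 4; needs |A ∩ B| / |A| < 2/3 — false.
(b) table 1: |A| = 8, |A ∩ B| = 5; needs |A ∩ B| < 5 — false.
(c) table 3: |A| = 8, |A ∩ B| = 6; needs |A ∩ B| > 5 — true.
(d) table 2: |A| = 6, |A ∩ B| = 6; needs A ⊄ B (|A ∖ B| ≥ 1) — false.

1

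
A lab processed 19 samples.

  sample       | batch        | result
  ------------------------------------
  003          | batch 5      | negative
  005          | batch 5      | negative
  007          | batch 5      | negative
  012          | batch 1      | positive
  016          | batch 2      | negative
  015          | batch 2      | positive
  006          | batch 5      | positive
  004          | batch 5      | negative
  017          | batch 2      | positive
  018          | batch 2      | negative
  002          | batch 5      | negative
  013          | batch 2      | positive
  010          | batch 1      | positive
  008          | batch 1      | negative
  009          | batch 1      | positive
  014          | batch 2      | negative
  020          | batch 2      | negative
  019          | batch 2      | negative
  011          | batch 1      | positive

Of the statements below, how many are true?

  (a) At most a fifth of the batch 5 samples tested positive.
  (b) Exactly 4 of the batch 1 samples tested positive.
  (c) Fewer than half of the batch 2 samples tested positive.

3

(a) batch 5: |A| = 6, |A ∩ B| = 1; needs |A ∩ B| / |A| ≤ 1/5 — true.
(b) batch 1: |A| = 5, |A ∩ B| = 4; needs |A ∩ B| = 4 — true.
(c) batch 2: |A| = 8, |A ∩ B| = 3; needs |A ∩ B| < |A ∖ B| — true.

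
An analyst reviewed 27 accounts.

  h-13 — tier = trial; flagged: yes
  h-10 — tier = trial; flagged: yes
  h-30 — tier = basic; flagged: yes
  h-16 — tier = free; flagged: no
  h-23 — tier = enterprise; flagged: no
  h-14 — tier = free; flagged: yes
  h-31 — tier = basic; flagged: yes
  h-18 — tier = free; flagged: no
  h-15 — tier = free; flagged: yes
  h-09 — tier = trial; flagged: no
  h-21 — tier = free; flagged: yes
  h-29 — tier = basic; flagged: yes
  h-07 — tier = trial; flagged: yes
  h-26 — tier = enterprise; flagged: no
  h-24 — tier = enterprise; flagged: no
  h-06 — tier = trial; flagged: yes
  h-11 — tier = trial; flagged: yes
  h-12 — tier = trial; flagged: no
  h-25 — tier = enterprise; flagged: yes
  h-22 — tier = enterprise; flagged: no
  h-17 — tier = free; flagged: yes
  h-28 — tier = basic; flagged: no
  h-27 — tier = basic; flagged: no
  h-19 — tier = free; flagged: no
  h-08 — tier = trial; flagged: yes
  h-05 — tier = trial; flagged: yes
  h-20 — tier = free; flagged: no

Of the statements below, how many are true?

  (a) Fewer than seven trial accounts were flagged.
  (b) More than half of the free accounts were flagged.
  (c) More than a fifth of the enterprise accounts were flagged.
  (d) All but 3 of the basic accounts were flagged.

(a) trial: |A| = 9, |A ∩ B| = 7; needs |A ∩ B| < 7 — false.
(b) free: |A| = 8, |A ∩ B| = 4; needs |A ∩ B| > |A ∖ B| — false.
(c) enterprise: |A| = 5, |A ∩ B| = 1; needs |A ∩ B| / |A| > 1/5 — false.
(d) basic: |A| = 5, |A ∩ B| = 3; needs |A ∖ B| = 3 — false.

0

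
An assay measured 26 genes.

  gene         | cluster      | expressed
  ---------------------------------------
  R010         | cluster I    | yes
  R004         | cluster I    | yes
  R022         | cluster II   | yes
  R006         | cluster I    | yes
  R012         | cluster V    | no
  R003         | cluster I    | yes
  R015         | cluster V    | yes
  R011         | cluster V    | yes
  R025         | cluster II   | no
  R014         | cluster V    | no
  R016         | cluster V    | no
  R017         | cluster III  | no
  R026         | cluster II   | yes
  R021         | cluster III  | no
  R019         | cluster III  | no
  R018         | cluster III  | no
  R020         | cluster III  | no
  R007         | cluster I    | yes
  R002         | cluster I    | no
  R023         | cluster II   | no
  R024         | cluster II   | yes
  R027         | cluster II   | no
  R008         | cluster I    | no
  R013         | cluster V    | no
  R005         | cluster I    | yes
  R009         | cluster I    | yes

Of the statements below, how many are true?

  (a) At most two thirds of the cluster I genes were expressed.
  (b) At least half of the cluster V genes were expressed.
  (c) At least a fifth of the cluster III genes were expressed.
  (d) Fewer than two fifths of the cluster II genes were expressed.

0

(a) cluster I: |A| = 9, |A ∩ B| = 7; needs |A ∩ B| / |A| ≤ 2/3 — false.
(b) cluster V: |A| = 6, |A ∩ B| = 2; needs |A ∩ B| ≥ |A ∖ B| — false.
(c) cluster III: |A| = 5, |A ∩ B| = 0; needs |A ∩ B| / |A| ≥ 1/5 — false.
(d) cluster II: |A| = 6, |A ∩ B| = 3; needs |A ∩ B| / |A| < 2/5 — false.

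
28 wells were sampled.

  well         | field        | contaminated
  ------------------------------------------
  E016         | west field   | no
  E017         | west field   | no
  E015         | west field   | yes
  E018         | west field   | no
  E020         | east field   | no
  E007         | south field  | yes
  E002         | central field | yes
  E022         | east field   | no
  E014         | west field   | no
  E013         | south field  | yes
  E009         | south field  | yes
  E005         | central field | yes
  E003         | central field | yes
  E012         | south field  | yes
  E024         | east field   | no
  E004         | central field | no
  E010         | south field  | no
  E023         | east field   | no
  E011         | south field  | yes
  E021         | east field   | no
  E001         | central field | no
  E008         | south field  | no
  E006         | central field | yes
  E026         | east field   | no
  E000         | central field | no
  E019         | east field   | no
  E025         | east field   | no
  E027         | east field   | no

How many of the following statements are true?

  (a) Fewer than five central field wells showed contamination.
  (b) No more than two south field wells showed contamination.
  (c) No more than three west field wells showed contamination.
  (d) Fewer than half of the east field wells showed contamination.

(a) central field: |A| = 7, |A ∩ B| = 4; needs |A ∩ B| < 5 — true.
(b) south field: |A| = 7, |A ∩ B| = 5; needs |A ∩ B| ≤ 2 — false.
(c) west field: |A| = 5, |A ∩ B| = 1; needs |A ∩ B| ≤ 3 — true.
(d) east field: |A| = 9, |A ∩ B| = 0; needs |A ∩ B| < |A ∖ B| — true.

3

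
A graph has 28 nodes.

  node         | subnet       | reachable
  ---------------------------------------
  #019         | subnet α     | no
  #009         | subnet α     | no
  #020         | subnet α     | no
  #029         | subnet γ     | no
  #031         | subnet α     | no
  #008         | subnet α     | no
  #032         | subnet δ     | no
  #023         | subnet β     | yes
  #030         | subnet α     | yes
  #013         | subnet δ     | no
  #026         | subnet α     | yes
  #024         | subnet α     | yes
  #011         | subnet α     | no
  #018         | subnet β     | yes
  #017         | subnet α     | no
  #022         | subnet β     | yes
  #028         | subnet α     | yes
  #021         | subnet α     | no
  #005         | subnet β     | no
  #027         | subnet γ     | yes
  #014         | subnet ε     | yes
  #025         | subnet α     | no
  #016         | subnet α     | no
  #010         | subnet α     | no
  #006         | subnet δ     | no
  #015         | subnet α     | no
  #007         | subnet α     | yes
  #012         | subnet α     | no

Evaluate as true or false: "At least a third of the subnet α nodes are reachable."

'At least a third of the subnet α nodes are reachable' holds iff |A ∩ B| / |A| ≥ 1/3.
|A| = 18, |A ∩ B| = 5, |A ∖ B| = 13.
|A ∩ B|/|A| = 5/18, so the statement is false.

False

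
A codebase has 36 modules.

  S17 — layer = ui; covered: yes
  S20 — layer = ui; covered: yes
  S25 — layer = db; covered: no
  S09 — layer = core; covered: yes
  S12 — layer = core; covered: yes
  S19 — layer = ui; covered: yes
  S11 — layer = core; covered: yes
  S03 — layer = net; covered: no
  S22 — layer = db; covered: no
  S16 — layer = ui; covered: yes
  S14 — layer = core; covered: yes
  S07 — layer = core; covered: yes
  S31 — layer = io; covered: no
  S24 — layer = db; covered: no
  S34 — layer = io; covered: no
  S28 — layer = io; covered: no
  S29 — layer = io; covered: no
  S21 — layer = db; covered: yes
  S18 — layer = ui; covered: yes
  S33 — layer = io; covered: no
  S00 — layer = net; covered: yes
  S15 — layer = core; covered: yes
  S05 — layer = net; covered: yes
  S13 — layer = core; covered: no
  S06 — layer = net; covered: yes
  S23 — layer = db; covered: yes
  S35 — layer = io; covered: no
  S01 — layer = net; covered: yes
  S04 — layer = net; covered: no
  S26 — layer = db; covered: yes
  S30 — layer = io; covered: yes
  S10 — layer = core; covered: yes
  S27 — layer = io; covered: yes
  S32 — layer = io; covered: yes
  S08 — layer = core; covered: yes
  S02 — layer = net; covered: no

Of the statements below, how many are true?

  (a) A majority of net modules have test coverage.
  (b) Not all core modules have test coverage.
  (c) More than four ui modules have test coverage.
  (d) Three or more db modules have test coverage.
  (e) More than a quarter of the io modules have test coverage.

5

(a) net: |A| = 7, |A ∩ B| = 4; needs |A ∩ B| > |A ∖ B| — true.
(b) core: |A| = 9, |A ∩ B| = 8; needs A ⊄ B (|A ∖ B| ≥ 1) — true.
(c) ui: |A| = 5, |A ∩ B| = 5; needs |A ∩ B| > 4 — true.
(d) db: |A| = 6, |A ∩ B| = 3; needs |A ∩ B| ≥ 3 — true.
(e) io: |A| = 9, |A ∩ B| = 3; needs |A ∩ B| / |A| > 1/4 — true.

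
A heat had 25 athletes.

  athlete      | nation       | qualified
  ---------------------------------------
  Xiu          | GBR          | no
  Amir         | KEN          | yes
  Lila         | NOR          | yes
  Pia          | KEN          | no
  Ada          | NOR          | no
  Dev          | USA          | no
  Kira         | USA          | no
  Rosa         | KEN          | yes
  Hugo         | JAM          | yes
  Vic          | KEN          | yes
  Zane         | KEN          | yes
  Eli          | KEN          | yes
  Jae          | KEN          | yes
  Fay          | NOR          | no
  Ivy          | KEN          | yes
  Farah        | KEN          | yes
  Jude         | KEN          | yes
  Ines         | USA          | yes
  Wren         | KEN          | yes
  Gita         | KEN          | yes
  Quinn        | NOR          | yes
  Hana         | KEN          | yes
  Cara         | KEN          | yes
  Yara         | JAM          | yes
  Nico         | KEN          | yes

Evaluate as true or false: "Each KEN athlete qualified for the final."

'Each KEN athlete qualified for the final' holds iff A ⊆ B, i.e. every element of A is in B (|A ∖ B| = 0).
|A| = 15, |A ∩ B| = 14, |A ∖ B| = 1.
So the statement is false.

False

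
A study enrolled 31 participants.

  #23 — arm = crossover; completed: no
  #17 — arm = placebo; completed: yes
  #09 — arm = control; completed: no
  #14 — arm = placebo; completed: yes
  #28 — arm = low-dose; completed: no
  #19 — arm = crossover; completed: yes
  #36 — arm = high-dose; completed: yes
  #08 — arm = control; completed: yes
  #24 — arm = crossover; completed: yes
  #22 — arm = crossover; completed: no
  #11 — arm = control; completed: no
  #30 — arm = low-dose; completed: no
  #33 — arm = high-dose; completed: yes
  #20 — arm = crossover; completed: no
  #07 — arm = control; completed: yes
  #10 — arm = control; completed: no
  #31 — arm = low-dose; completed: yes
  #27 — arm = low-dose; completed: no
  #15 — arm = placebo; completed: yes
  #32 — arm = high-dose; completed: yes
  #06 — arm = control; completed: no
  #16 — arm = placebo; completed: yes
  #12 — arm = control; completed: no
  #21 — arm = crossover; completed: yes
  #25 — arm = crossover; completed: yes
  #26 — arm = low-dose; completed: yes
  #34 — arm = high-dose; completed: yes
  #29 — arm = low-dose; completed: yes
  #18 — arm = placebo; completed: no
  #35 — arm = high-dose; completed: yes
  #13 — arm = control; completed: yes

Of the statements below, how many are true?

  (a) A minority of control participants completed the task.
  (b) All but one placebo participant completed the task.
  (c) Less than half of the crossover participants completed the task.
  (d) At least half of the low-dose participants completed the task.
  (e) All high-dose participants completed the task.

(a) control: |A| = 8, |A ∩ B| = 3; needs |A ∩ B| < |A ∖ B| — true.
(b) placebo: |A| = 5, |A ∩ B| = 4; needs |A ∖ B| = 1 — true.
(c) crossover: |A| = 7, |A ∩ B| = 4; needs |A ∩ B| < |A ∖ B| — false.
(d) low-dose: |A| = 6, |A ∩ B| = 3; needs |A ∩ B| ≥ |A ∖ B| — true.
(e) high-dose: |A| = 5, |A ∩ B| = 5; needs A ⊆ B, i.e. every element of A is in B (|A ∖ B| = 0) — true.

4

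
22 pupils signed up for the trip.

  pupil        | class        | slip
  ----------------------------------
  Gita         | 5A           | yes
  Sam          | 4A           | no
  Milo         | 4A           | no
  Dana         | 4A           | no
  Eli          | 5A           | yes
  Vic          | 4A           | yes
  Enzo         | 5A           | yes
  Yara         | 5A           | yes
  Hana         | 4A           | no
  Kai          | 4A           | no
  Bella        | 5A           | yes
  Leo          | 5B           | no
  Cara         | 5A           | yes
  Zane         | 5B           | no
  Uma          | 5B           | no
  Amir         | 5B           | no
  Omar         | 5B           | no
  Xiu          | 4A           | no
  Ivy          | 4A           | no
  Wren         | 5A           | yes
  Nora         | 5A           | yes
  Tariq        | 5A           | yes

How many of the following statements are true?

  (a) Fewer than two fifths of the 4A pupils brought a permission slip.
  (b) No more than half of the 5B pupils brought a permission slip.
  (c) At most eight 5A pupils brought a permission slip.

2

(a) 4A: |A| = 8, |A ∩ B| = 1; needs |A ∩ B| / |A| < 2/5 — true.
(b) 5B: |A| = 5, |A ∩ B| = 0; needs |A ∩ B| ≤ |A ∖ B| — true.
(c) 5A: |A| = 9, |A ∩ B| = 9; needs |A ∩ B| ≤ 8 — false.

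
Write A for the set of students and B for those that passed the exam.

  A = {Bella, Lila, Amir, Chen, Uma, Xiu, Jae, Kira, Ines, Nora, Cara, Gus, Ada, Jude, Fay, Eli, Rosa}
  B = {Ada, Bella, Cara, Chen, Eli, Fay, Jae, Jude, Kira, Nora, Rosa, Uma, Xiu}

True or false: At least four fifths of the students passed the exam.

False

The determiner here denotes the relation: |A ∩ B| / |A| ≥ 4/5.
|A| = 17, |A ∩ B| = 13, |A ∖ B| = 4.
|A ∩ B|/|A| = 13/17, so the statement is false.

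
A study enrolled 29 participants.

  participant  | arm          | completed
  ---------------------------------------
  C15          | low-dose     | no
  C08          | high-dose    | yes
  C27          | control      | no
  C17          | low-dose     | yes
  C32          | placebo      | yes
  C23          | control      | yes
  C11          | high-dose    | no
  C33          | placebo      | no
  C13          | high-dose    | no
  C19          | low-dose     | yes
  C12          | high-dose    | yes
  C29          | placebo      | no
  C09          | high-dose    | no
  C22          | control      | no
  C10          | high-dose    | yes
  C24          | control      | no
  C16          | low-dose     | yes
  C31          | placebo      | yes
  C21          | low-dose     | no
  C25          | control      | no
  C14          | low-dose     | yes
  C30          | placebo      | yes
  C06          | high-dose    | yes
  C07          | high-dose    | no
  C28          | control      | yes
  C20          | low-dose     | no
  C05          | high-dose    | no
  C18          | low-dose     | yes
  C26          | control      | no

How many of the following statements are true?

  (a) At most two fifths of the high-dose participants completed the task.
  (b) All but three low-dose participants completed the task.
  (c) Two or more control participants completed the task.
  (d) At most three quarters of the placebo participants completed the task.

(a) high-dose: |A| = 9, |A ∩ B| = 4; needs |A ∩ B| / |A| ≤ 2/5 — false.
(b) low-dose: |A| = 8, |A ∩ B| = 5; needs |A ∖ B| = 3 — true.
(c) control: |A| = 7, |A ∩ B| = 2; needs |A ∩ B| ≥ 2 — true.
(d) placebo: |A| = 5, |A ∩ B| = 3; needs |A ∩ B| / |A| ≤ 3/4 — true.

3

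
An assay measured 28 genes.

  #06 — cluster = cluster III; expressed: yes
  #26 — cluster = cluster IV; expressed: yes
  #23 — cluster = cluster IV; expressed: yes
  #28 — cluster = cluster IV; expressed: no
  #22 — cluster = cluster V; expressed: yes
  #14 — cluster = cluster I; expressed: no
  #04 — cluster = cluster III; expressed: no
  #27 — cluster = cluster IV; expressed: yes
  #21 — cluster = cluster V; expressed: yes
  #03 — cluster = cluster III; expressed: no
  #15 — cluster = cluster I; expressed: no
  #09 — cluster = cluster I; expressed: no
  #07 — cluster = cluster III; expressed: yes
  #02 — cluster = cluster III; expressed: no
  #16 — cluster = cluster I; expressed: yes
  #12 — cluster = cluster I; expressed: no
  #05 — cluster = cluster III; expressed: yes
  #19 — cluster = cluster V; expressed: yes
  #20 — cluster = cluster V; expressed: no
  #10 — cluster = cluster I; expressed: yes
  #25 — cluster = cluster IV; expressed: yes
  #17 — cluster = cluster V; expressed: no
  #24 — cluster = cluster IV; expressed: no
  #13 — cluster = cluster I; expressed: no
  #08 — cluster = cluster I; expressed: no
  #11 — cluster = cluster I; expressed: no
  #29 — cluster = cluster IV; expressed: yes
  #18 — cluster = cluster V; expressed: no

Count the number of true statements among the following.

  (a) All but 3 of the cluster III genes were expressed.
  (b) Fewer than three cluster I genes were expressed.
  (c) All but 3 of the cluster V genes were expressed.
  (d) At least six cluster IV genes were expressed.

(a) cluster III: |A| = 6, |A ∩ B| = 3; needs |A ∖ B| = 3 — true.
(b) cluster I: |A| = 9, |A ∩ B| = 2; needs |A ∩ B| < 3 — true.
(c) cluster V: |A| = 6, |A ∩ B| = 3; needs |A ∖ B| = 3 — true.
(d) cluster IV: |A| = 7, |A ∩ B| = 5; needs |A ∩ B| ≥ 6 — false.

3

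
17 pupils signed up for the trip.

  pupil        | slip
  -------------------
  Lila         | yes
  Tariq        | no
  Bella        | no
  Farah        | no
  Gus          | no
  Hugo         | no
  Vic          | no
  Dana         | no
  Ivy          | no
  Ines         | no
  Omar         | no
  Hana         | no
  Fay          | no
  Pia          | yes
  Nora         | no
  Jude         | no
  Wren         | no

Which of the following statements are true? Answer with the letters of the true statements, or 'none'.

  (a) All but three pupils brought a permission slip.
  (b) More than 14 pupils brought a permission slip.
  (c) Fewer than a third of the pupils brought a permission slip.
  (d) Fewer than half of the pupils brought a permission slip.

|A| = 17, |A ∩ B| = 2, |A ∖ B| = 15.
(a) |A ∖ B| = 3: fails.
(b) |A ∩ B| > 14: fails.
(c) |A ∩ B| / |A| < 1/3: holds.
(d) |A ∩ B| < |A ∖ B|: holds.

(c), (d)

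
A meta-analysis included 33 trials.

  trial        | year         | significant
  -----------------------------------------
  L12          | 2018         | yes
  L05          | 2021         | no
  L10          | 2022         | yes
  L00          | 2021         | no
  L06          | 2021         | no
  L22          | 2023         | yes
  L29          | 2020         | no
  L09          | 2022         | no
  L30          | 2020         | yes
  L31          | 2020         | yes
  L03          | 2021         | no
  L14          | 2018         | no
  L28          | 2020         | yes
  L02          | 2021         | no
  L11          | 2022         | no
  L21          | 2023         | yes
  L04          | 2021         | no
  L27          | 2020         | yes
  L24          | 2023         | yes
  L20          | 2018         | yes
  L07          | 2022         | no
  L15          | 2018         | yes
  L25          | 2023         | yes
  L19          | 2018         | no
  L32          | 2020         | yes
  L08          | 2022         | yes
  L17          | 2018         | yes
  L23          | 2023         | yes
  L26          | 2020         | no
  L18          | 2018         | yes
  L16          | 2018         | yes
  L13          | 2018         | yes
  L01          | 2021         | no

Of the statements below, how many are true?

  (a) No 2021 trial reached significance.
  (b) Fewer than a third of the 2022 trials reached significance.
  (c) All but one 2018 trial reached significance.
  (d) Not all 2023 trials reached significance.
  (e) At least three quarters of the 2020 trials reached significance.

1

(a) 2021: |A| = 7, |A ∩ B| = 0; needs A ∩ B = ∅ (|A ∩ B| = 0) — true.
(b) 2022: |A| = 5, |A ∩ B| = 2; needs |A ∩ B| / |A| < 1/3 — false.
(c) 2018: |A| = 9, |A ∩ B| = 7; needs |A ∖ B| = 1 — false.
(d) 2023: |A| = 5, |A ∩ B| = 5; needs A ⊄ B (|A ∖ B| ≥ 1) — false.
(e) 2020: |A| = 7, |A ∩ B| = 5; needs |A ∩ B| / |A| ≥ 3/4 — false.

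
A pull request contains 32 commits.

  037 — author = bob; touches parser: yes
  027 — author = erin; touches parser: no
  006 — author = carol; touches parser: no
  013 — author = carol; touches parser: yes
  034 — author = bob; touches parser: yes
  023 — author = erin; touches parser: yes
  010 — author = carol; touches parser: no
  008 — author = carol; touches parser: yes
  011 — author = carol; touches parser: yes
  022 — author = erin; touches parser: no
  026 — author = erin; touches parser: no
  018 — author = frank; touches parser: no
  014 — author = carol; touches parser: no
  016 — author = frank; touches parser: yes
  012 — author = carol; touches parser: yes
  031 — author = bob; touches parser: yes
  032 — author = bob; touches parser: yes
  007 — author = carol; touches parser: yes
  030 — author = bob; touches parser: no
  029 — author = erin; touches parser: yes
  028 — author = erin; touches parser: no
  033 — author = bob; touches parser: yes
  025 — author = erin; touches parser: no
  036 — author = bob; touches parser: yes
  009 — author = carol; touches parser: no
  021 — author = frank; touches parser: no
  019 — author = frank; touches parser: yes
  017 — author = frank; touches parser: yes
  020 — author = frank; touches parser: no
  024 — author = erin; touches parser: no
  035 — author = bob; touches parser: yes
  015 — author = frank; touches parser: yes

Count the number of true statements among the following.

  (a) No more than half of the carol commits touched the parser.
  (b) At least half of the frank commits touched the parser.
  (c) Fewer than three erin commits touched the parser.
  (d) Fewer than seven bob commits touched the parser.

(a) carol: |A| = 9, |A ∩ B| = 5; needs |A ∩ B| ≤ |A ∖ B| — false.
(b) frank: |A| = 7, |A ∩ B| = 4; needs |A ∩ B| ≥ |A ∖ B| — true.
(c) erin: |A| = 8, |A ∩ B| = 2; needs |A ∩ B| < 3 — true.
(d) bob: |A| = 8, |A ∩ B| = 7; needs |A ∩ B| < 7 — false.

2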